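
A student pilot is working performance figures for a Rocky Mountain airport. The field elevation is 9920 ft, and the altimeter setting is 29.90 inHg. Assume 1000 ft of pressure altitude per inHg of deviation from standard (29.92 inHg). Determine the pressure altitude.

9940 ft

Pressure correction = (29.92 − 29.90) × 1000 = +20 ft.
Pressure altitude = 9920 + (+20) = 9940 ft.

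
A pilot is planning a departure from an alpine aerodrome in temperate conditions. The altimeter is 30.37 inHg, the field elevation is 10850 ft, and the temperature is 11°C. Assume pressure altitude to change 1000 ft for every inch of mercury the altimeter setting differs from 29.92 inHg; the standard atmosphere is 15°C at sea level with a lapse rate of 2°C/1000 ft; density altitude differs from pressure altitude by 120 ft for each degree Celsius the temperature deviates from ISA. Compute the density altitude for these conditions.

Pressure altitude = 10850 + (29.92 − 30.37) × 1000 = 10850 + (-450) = 10400 ft.
ISA temperature at 10400 ft = 15 − 2 × (10400/1000) = -5.8°C.
ISA deviation = 11 − (-5.8) = +16.8°C.
Density altitude = 10400 + 120 × (16.8) = 12416 ft.

12416 ft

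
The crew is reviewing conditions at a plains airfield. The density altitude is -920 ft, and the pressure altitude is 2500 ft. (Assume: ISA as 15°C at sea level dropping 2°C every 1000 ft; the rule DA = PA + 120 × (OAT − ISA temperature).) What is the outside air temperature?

Density altitude − pressure altitude = -920 − 2500 = -3420 ft.
At 120 ft/°C that is an ISA deviation of -3420/120 = -28.5°C.
ISA temperature at 2500 ft = 15 − 2 × (2500/1000) = 10°C.
OAT = ISA + deviation = 10 + (-28.5) = -18.5°C.

-18.5°C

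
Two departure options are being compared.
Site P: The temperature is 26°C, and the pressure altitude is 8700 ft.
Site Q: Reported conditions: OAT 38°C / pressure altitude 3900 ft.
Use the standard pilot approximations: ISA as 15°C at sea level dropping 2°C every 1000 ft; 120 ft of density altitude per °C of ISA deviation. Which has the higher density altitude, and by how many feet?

Site P: ISA temp = -2.4°C, deviation +28.4°C, DA = 8700 + 120 × 28.4 = 12108 ft.
Site Q: ISA temp = 7.2°C, deviation +30.8°C, DA = 3900 + 120 × 30.8 = 7596 ft.
Site P is higher by 12108 − 7596 = 4512 ft.

Site P by 4512 ft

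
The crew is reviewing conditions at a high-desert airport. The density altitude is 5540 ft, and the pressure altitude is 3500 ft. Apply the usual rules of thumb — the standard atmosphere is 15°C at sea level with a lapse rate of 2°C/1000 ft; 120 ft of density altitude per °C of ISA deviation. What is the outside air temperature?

25°C

Density altitude − pressure altitude = 5540 − 3500 = +2040 ft.
At 120 ft/°C that is an ISA deviation of 2040/120 = +17°C.
ISA temperature at 3500 ft = 15 − 2 × (3500/1000) = 8°C.
OAT = ISA + deviation = 8 + (+17) = 25°C.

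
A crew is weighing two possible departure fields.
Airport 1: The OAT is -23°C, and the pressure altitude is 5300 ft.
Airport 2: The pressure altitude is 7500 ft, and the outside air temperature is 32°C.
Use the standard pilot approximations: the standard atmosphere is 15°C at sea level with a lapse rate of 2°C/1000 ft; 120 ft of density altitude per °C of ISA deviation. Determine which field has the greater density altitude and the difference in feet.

Airport 1: ISA temp = 4.4°C, deviation -27.4°C, DA = 5300 + 120 × (-27.4) = 2012 ft.
Airport 2: ISA temp = 0°C, deviation +32°C, DA = 7500 + 120 × 32 = 11340 ft.
Airport 2 is higher by 11340 − 2012 = 9328 ft.

Airport 2 by 9328 ft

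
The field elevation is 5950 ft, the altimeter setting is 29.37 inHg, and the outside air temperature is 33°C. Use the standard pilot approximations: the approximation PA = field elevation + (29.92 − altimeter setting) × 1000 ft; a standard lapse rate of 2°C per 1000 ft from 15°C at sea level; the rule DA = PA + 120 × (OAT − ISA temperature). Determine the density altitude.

10220 ft

Pressure altitude = 5950 + (29.92 − 29.37) × 1000 = 5950 + (+550) = 6500 ft.
ISA temperature at 6500 ft = 15 − 2 × (6500/1000) = 2°C.
ISA deviation = 33 − 2 = +31°C.
Density altitude = 6500 + 120 × (31) = 10220 ft.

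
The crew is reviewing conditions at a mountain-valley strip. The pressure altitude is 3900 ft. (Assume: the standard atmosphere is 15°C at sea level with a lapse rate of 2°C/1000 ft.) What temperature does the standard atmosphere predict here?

ISA temperature = 15 − 2 × (3900/1000) = 15 − 7.8 = 7.2°C.

7.2°C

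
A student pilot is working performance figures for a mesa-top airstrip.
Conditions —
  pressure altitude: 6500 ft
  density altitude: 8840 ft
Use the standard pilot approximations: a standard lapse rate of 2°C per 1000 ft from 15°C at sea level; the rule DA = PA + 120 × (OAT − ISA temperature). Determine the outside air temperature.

21.5°C

Density altitude − pressure altitude = 8840 − 6500 = +2340 ft.
At 120 ft/°C that is an ISA deviation of 2340/120 = +19.5°C.
ISA temperature at 6500 ft = 15 − 2 × (6500/1000) = 2°C.
OAT = ISA + deviation = 2 + (+19.5) = 21.5°C.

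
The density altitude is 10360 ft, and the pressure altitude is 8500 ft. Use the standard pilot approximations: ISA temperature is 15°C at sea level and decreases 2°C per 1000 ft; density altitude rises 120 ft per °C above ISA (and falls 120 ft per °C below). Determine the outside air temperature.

Density altitude − pressure altitude = 10360 − 8500 = +1860 ft.
At 120 ft/°C that is an ISA deviation of 1860/120 = +15.5°C.
ISA temperature at 8500 ft = 15 − 2 × (8500/1000) = -2°C.
OAT = ISA + deviation = -2 + (+15.5) = 13.5°C.

13.5°C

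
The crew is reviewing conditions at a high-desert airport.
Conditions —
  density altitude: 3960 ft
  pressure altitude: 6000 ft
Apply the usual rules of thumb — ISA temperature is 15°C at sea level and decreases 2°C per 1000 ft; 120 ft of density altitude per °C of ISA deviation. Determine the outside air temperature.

-14°C

Density altitude − pressure altitude = 3960 − 6000 = -2040 ft.
At 120 ft/°C that is an ISA deviation of -2040/120 = -17°C.
ISA temperature at 6000 ft = 15 − 2 × (6000/1000) = 3°C.
OAT = ISA + deviation = 3 + (-17) = -14°C.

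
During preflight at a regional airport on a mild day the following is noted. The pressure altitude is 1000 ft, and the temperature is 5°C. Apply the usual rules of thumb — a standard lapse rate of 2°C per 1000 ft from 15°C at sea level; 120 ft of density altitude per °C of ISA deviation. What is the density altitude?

40 ft

ISA temperature at 1000 ft = 15 − 2 × (1000/1000) = 13°C.
ISA deviation = 5 − 13 = -8°C.
Density altitude = 1000 + 120 × (-8) = 1000 + (-960) = 40 ft.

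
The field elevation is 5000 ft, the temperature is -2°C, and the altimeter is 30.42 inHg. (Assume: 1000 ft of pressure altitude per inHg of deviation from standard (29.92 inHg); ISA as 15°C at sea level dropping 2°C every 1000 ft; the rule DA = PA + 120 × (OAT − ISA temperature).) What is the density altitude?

Pressure altitude = 5000 + (29.92 − 30.42) × 1000 = 5000 + (-500) = 4500 ft.
ISA temperature at 4500 ft = 15 − 2 × (4500/1000) = 6°C.
ISA deviation = -2 − 6 = -8°C.
Density altitude = 4500 + 120 × (-8) = 3540 ft.

3540 ft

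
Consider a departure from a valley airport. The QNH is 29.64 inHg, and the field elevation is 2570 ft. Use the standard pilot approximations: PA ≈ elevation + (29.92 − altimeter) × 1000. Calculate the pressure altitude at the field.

Pressure correction = (29.92 − 29.64) × 1000 = +280 ft.
Pressure altitude = 2570 + (+280) = 2850 ft.

2850 ft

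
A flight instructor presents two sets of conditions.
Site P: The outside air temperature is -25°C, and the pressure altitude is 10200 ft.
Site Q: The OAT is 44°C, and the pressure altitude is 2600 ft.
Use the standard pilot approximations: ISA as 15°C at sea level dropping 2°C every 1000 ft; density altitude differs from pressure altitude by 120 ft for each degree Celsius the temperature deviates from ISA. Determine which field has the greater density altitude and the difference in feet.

Site P by 1144 ft

Site P: ISA temp = -5.4°C, deviation -19.6°C, DA = 10200 + 120 × (-19.6) = 7848 ft.
Site Q: ISA temp = 9.8°C, deviation +34.2°C, DA = 2600 + 120 × 34.2 = 6704 ft.
Site P is higher by 7848 − 6704 = 1144 ft.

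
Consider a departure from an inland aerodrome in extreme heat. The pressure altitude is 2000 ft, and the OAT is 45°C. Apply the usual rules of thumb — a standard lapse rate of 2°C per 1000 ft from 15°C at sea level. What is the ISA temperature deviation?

ISA+34°C

ISA temperature at 2000 ft = 15 − 2 × (2000/1000) = 11°C.
Deviation = OAT − ISA = 45 − 11 = +34°C.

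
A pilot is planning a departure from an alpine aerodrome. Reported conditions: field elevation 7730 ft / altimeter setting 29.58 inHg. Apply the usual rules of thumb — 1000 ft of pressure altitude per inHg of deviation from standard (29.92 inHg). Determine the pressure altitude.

8070 ft

Pressure correction = (29.92 − 29.58) × 1000 = +340 ft.
Pressure altitude = 7730 + (+340) = 8070 ft.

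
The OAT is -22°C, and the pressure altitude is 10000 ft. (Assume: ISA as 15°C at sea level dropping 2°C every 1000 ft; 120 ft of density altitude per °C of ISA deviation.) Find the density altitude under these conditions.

7960 ft

ISA temperature at 10000 ft = 15 − 2 × (10000/1000) = -5°C.
ISA deviation = -22 − (-5) = -17°C.
Density altitude = 10000 + 120 × (-17) = 10000 + (-2040) = 7960 ft.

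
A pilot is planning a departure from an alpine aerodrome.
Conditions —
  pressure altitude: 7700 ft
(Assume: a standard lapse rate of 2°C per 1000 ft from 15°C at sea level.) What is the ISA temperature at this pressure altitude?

ISA temperature = 15 − 2 × (7700/1000) = 15 − 15.4 = -0.4°C.

-0.4°C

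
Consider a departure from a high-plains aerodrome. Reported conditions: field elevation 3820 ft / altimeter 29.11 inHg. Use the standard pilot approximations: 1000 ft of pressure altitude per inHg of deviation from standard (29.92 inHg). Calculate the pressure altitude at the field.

4630 ft

Pressure correction = (29.92 − 29.11) × 1000 = +810 ft.
Pressure altitude = 3820 + (+810) = 4630 ft.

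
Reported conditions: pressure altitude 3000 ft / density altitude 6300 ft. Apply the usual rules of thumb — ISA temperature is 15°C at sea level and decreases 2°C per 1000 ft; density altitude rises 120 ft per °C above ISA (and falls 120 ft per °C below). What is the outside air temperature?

36.5°C

Density altitude − pressure altitude = 6300 − 3000 = +3300 ft.
At 120 ft/°C that is an ISA deviation of 3300/120 = +27.5°C.
ISA temperature at 3000 ft = 15 − 2 × (3000/1000) = 9°C.
OAT = ISA + deviation = 9 + (+27.5) = 36.5°C.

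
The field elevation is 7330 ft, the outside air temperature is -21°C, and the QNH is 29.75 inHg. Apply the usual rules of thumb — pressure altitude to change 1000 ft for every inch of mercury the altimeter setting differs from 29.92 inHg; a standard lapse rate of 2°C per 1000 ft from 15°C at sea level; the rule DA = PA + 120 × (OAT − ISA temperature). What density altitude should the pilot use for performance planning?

4980 ft

Pressure altitude = 7330 + (29.92 − 29.75) × 1000 = 7330 + (+170) = 7500 ft.
ISA temperature at 7500 ft = 15 − 2 × (7500/1000) = 0°C.
ISA deviation = -21 − 0 = -21°C.
Density altitude = 7500 + 120 × (-21) = 4980 ft.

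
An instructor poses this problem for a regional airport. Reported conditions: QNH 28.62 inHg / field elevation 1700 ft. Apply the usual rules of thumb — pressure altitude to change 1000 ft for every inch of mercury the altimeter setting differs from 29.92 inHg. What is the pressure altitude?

Pressure correction = (29.92 − 28.62) × 1000 = +1300 ft.
Pressure altitude = 1700 + (+1300) = 3000 ft.

3000 ft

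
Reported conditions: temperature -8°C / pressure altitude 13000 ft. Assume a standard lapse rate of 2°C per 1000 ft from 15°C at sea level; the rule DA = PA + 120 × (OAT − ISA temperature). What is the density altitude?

13360 ft

ISA temperature at 13000 ft = 15 − 2 × (13000/1000) = -11°C.
ISA deviation = -8 − (-11) = +3°C.
Density altitude = 13000 + 120 × (3) = 13000 + (+360) = 13360 ft.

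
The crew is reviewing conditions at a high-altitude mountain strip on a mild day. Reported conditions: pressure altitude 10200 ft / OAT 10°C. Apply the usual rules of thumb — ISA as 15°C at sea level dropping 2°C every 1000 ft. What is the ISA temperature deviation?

ISA+15.4°C

ISA temperature at 10200 ft = 15 − 2 × (10200/1000) = -5.4°C.
Deviation = OAT − ISA = 10 − (-5.4) = +15.4°C.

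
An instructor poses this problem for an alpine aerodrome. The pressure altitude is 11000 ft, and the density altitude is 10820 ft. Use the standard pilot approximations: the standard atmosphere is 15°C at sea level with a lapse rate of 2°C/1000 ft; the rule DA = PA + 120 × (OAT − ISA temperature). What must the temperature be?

Density altitude − pressure altitude = 10820 − 11000 = -180 ft.
At 120 ft/°C that is an ISA deviation of -180/120 = -1.5°C.
ISA temperature at 11000 ft = 15 − 2 × (11000/1000) = -7°C.
OAT = ISA + deviation = -7 + (-1.5) = -8.5°C.

-8.5°C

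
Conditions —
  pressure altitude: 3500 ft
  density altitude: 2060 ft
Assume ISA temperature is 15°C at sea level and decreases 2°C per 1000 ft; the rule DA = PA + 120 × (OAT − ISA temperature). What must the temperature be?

Density altitude − pressure altitude = 2060 − 3500 = -1440 ft.
At 120 ft/°C that is an ISA deviation of -1440/120 = -12°C.
ISA temperature at 3500 ft = 15 − 2 × (3500/1000) = 8°C.
OAT = ISA + deviation = 8 + (-12) = -4°C.

-4°C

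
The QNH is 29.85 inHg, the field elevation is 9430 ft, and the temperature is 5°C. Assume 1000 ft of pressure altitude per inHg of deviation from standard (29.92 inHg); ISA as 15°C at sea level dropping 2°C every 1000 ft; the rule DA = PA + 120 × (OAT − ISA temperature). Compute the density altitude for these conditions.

Pressure altitude = 9430 + (29.92 − 29.85) × 1000 = 9430 + (+70) = 9500 ft.
ISA temperature at 9500 ft = 15 − 2 × (9500/1000) = -4°C.
ISA deviation = 5 − (-4) = +9°C.
Density altitude = 9500 + 120 × (9) = 10580 ft.

10580 ft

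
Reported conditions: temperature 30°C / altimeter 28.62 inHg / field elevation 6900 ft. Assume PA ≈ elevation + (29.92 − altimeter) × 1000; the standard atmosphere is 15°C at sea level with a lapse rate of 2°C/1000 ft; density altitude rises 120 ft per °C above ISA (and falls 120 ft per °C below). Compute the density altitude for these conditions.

Pressure altitude = 6900 + (29.92 − 28.62) × 1000 = 6900 + (+1300) = 8200 ft.
ISA temperature at 8200 ft = 15 − 2 × (8200/1000) = -1.4°C.
ISA deviation = 30 − (-1.4) = +31.4°C.
Density altitude = 8200 + 120 × (31.4) = 11968 ft.

11968 ft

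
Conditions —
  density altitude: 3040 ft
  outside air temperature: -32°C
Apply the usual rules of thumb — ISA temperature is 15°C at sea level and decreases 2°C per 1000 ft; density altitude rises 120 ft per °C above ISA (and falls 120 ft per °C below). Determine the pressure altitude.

7000 ft

DA = PA + 120 × (OAT − (15 − 2·PA/1000)) = PA + 120·OAT − 1800 + 0.24·PA = 1.24·PA + 120·OAT − 1800.
So 1.24·PA = 3040 − 120 × (-32) + 1800 = 8680.
PA = 8680 / 1.24 = 7000 ft.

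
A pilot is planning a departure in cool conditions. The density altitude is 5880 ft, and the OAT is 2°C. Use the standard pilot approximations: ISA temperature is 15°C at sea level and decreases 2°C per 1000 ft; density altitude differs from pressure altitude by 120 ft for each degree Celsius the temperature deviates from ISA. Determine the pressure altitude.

DA = PA + 120 × (OAT − (15 − 2·PA/1000)) = PA + 120·OAT − 1800 + 0.24·PA = 1.24·PA + 120·OAT − 1800.
So 1.24·PA = 5880 − 120 × 2 + 1800 = 7440.
PA = 7440 / 1.24 = 6000 ft.

6000 ft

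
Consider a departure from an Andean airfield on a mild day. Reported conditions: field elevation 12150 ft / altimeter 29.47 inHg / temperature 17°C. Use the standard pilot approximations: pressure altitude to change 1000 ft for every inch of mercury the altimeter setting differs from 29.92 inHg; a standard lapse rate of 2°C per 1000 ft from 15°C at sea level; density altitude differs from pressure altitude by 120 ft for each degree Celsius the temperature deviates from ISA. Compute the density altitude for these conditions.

Pressure altitude = 12150 + (29.92 − 29.47) × 1000 = 12150 + (+450) = 12600 ft.
ISA temperature at 12600 ft = 15 − 2 × (12600/1000) = -10.2°C.
ISA deviation = 17 − (-10.2) = +27.2°C.
Density altitude = 12600 + 120 × (27.2) = 15864 ft.

15864 ft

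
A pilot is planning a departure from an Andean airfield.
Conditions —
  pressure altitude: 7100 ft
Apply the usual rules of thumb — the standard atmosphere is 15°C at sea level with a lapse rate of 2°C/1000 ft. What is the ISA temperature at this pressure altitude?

0.8°C

ISA temperature = 15 − 2 × (7100/1000) = 15 − 14.2 = 0.8°C.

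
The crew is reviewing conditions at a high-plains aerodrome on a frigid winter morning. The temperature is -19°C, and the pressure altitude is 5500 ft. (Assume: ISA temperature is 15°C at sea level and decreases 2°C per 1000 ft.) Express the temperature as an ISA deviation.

ISA temperature at 5500 ft = 15 − 2 × (5500/1000) = 4°C.
Deviation = OAT − ISA = -19 − 4 = -23°C.

ISA-23°C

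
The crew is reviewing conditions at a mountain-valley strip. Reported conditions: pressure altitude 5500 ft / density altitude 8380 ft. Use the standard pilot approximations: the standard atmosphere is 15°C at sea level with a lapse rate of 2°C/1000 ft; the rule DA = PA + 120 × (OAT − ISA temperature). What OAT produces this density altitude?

28°C

Density altitude − pressure altitude = 8380 − 5500 = +2880 ft.
At 120 ft/°C that is an ISA deviation of 2880/120 = +24°C.
ISA temperature at 5500 ft = 15 − 2 × (5500/1000) = 4°C.
OAT = ISA + deviation = 4 + (+24) = 28°C.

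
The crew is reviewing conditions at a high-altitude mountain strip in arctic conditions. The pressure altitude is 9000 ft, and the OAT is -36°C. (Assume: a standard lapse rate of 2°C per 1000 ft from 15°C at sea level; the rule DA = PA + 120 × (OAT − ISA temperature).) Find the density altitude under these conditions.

5040 ft

ISA temperature at 9000 ft = 15 − 2 × (9000/1000) = -3°C.
ISA deviation = -36 − (-3) = -33°C.
Density altitude = 9000 + 120 × (-33) = 9000 + (-3960) = 5040 ft.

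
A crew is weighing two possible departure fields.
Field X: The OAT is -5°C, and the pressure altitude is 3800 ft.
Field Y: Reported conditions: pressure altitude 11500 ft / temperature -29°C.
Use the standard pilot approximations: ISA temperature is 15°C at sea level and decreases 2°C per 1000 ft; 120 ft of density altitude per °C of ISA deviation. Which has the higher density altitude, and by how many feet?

Field X: ISA temp = 7.4°C, deviation -12.4°C, DA = 3800 + 120 × (-12.4) = 2312 ft.
Field Y: ISA temp = -8°C, deviation -21°C, DA = 11500 + 120 × (-21) = 8980 ft.
Field Y is higher by 8980 − 2312 = 6668 ft.

Field Y by 6668 ft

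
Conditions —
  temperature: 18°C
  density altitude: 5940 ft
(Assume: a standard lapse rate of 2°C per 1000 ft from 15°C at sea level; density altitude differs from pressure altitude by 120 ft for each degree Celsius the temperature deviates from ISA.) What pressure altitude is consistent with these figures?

DA = PA + 120 × (OAT − (15 − 2·PA/1000)) = PA + 120·OAT − 1800 + 0.24·PA = 1.24·PA + 120·OAT − 1800.
So 1.24·PA = 5940 − 120 × 18 + 1800 = 5580.
PA = 5580 / 1.24 = 4500 ft.

4500 ft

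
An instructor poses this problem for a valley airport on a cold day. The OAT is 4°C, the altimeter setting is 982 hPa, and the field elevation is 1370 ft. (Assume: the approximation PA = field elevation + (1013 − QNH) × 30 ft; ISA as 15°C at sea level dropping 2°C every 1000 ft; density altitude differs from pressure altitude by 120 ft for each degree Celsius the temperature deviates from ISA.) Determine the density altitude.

Pressure altitude = 1370 + (1013 − 982) × 30 = 1370 + (+930) = 2300 ft.
ISA temperature at 2300 ft = 15 − 2 × (2300/1000) = 10.4°C.
ISA deviation = 4 − 10.4 = -6.4°C.
Density altitude = 2300 + 120 × (-6.4) = 1532 ft.

1532 ft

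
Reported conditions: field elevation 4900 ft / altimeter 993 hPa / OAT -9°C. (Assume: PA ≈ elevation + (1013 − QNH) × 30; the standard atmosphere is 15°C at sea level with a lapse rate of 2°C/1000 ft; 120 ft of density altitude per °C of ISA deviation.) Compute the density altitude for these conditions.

3940 ft

Pressure altitude = 4900 + (1013 − 993) × 30 = 4900 + (+600) = 5500 ft.
ISA temperature at 5500 ft = 15 − 2 × (5500/1000) = 4°C.
ISA deviation = -9 − 4 = -13°C.
Density altitude = 5500 + 120 × (-13) = 3940 ft.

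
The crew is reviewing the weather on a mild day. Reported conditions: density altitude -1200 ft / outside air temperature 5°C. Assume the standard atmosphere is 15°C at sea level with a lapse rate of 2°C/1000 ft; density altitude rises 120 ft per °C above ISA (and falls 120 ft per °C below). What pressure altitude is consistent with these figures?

0 ft

DA = PA + 120 × (OAT − (15 − 2·PA/1000)) = PA + 120·OAT − 1800 + 0.24·PA = 1.24·PA + 120·OAT − 1800.
So 1.24·PA = -1200 − 120 × 5 + 1800 = 0.
PA = 0 / 1.24 = 0 ft.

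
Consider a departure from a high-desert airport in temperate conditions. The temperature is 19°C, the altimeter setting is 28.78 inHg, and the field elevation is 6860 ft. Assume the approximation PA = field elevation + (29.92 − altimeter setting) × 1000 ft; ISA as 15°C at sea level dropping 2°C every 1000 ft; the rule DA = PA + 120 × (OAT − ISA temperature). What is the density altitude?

Pressure altitude = 6860 + (29.92 − 28.78) × 1000 = 6860 + (+1140) = 8000 ft.
ISA temperature at 8000 ft = 15 − 2 × (8000/1000) = -1°C.
ISA deviation = 19 − (-1) = +20°C.
Density altitude = 8000 + 120 × (20) = 10400 ft.

10400 ft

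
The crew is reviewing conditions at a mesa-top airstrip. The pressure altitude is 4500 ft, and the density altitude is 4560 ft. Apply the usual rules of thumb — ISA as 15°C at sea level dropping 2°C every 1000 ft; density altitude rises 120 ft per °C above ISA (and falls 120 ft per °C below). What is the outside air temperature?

6.5°C

Density altitude − pressure altitude = 4560 − 4500 = +60 ft.
At 120 ft/°C that is an ISA deviation of 60/120 = +0.5°C.
ISA temperature at 4500 ft = 15 − 2 × (4500/1000) = 6°C.
OAT = ISA + deviation = 6 + (+0.5) = 6.5°C.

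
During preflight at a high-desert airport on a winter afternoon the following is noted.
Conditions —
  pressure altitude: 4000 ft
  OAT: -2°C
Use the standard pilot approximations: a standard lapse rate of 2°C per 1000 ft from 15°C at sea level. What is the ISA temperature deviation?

ISA temperature at 4000 ft = 15 − 2 × (4000/1000) = 7°C.
Deviation = OAT − ISA = -2 − 7 = -9°C.

ISA-9°C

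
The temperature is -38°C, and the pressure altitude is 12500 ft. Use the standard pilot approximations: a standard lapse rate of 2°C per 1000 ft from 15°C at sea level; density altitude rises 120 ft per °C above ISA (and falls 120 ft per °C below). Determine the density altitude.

9140 ft

ISA temperature at 12500 ft = 15 − 2 × (12500/1000) = -10°C.
ISA deviation = -38 − (-10) = -28°C.
Density altitude = 12500 + 120 × (-28) = 12500 + (-3360) = 9140 ft.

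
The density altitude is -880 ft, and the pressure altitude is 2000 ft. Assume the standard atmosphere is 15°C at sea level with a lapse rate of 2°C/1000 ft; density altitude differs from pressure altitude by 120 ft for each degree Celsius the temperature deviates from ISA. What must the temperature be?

Density altitude − pressure altitude = -880 − 2000 = -2880 ft.
At 120 ft/°C that is an ISA deviation of -2880/120 = -24°C.
ISA temperature at 2000 ft = 15 − 2 × (2000/1000) = 11°C.
OAT = ISA + deviation = 11 + (-24) = -13°C.

-13°C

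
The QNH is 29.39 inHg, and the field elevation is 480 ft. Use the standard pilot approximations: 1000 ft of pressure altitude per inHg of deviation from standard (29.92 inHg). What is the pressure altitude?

1010 ft

Pressure correction = (29.92 − 29.39) × 1000 = +530 ft.
Pressure altitude = 480 + (+530) = 1010 ft.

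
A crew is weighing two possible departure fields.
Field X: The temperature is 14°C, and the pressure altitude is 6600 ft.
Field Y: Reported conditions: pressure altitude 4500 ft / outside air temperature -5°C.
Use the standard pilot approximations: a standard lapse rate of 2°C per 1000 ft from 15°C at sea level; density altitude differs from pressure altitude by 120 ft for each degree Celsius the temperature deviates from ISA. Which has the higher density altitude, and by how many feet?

Field X: ISA temp = 1.8°C, deviation +12.2°C, DA = 6600 + 120 × 12.2 = 8064 ft.
Field Y: ISA temp = 6°C, deviation -11°C, DA = 4500 + 120 × (-11) = 3180 ft.
Field X is higher by 8064 − 3180 = 4884 ft.

Field X by 4884 ft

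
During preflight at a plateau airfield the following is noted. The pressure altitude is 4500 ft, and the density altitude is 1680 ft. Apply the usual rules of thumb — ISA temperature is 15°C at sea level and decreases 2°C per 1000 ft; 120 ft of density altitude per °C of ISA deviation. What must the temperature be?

-17.5°C

Density altitude − pressure altitude = 1680 − 4500 = -2820 ft.
At 120 ft/°C that is an ISA deviation of -2820/120 = -23.5°C.
ISA temperature at 4500 ft = 15 − 2 × (4500/1000) = 6°C.
OAT = ISA + deviation = 6 + (-23.5) = -17.5°C.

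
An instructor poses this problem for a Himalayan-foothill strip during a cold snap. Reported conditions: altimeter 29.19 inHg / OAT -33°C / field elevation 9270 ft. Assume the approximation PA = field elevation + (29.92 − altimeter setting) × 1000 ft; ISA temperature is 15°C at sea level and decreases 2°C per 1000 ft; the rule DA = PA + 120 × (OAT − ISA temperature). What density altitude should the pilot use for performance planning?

6640 ft

Pressure altitude = 9270 + (29.92 − 29.19) × 1000 = 9270 + (+730) = 10000 ft.
ISA temperature at 10000 ft = 15 − 2 × (10000/1000) = -5°C.
ISA deviation = -33 − (-5) = -28°C.
Density altitude = 10000 + 120 × (-28) = 6640 ft.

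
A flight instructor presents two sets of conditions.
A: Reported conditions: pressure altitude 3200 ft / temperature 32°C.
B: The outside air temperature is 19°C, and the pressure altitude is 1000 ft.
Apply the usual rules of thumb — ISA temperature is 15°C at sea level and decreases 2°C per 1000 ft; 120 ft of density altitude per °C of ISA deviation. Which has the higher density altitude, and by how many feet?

A by 4288 ft

A: ISA temp = 8.6°C, deviation +23.4°C, DA = 3200 + 120 × 23.4 = 6008 ft.
B: ISA temp = 13°C, deviation +6°C, DA = 1000 + 120 × 6 = 1720 ft.
A is higher by 6008 − 1720 = 4288 ft.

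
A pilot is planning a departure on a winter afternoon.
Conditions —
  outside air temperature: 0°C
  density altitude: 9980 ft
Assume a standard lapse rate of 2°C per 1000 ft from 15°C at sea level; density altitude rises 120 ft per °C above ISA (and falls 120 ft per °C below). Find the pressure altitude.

DA = PA + 120 × (OAT − (15 − 2·PA/1000)) = PA + 120·OAT − 1800 + 0.24·PA = 1.24·PA + 120·OAT − 1800.
So 1.24·PA = 9980 − 120 × 0 + 1800 = 11780.
PA = 11780 / 1.24 = 9500 ft.

9500 ft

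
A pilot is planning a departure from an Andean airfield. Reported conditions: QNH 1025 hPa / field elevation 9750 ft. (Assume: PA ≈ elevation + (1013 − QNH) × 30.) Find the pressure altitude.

Pressure correction = (1013 − 1025) × 30 = -360 ft.
Pressure altitude = 9750 + (-360) = 9390 ft.

9390 ft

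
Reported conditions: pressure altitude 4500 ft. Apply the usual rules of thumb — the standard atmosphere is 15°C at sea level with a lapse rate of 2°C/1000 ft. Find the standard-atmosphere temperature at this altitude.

ISA temperature = 15 − 2 × (4500/1000) = 15 − 9 = 6°C.

6°C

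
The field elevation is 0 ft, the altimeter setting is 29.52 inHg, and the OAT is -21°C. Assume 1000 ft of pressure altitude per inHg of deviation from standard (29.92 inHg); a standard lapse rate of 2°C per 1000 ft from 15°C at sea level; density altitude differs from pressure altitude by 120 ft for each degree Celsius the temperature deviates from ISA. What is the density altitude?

-3824 ft

Pressure altitude = 0 + (29.92 − 29.52) × 1000 = 0 + (+400) = 400 ft.
ISA temperature at 400 ft = 15 − 2 × (400/1000) = 14.2°C.
ISA deviation = -21 − 14.2 = -35.2°C.
Density altitude = 400 + 120 × (-35.2) = -3824 ft.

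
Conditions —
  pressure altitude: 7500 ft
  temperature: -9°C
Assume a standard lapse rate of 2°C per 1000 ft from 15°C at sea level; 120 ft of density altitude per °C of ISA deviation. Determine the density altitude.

ISA temperature at 7500 ft = 15 − 2 × (7500/1000) = 0°C.
ISA deviation = -9 − 0 = -9°C.
Density altitude = 7500 + 120 × (-9) = 7500 + (-1080) = 6420 ft.

6420 ft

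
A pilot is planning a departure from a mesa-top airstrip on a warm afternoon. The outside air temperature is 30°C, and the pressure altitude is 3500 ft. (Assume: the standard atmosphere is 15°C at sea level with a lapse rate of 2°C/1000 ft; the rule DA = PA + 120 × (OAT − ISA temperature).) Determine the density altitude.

6140 ft

ISA temperature at 3500 ft = 15 − 2 × (3500/1000) = 8°C.
ISA deviation = 30 − 8 = +22°C.
Density altitude = 3500 + 120 × (22) = 3500 + (+2640) = 6140 ft.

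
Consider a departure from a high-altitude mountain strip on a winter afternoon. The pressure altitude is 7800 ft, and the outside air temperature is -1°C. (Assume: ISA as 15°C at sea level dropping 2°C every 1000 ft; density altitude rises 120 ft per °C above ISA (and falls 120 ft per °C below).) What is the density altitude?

ISA temperature at 7800 ft = 15 − 2 × (7800/1000) = -0.6°C.
ISA deviation = -1 − (-0.6) = -0.4°C.
Density altitude = 7800 + 120 × (-0.4) = 7800 + (-48) = 7752 ft.

7752 ft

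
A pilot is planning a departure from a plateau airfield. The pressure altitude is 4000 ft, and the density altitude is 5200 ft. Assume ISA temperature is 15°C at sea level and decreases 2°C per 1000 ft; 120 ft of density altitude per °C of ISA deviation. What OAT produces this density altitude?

17°C

Density altitude − pressure altitude = 5200 − 4000 = +1200 ft.
At 120 ft/°C that is an ISA deviation of 1200/120 = +10°C.
ISA temperature at 4000 ft = 15 − 2 × (4000/1000) = 7°C.
OAT = ISA + deviation = 7 + (+10) = 17°C.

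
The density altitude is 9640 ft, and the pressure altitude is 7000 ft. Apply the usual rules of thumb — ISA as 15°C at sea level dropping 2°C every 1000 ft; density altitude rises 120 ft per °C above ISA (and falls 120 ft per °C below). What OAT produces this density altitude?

Density altitude − pressure altitude = 9640 − 7000 = +2640 ft.
At 120 ft/°C that is an ISA deviation of 2640/120 = +22°C.
ISA temperature at 7000 ft = 15 − 2 × (7000/1000) = 1°C.
OAT = ISA + deviation = 1 + (+22) = 23°C.

23°C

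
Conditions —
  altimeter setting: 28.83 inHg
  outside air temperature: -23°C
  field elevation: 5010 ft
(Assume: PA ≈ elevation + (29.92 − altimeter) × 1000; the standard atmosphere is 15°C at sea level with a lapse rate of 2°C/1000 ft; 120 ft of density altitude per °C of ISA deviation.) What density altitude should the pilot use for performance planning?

Pressure altitude = 5010 + (29.92 − 28.83) × 1000 = 5010 + (+1090) = 6100 ft.
ISA temperature at 6100 ft = 15 − 2 × (6100/1000) = 2.8°C.
ISA deviation = -23 − 2.8 = -25.8°C.
Density altitude = 6100 + 120 × (-25.8) = 3004 ft.

3004 ft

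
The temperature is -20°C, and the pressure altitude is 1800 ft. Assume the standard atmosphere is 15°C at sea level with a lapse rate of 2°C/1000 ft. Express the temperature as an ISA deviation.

ISA-31.4°C

ISA temperature at 1800 ft = 15 − 2 × (1800/1000) = 11.4°C.
Deviation = OAT − ISA = -20 − 11.4 = -31.4°C.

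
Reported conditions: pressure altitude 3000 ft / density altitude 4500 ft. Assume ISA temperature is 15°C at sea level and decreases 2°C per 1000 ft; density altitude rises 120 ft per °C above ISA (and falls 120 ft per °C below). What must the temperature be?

21.5°C

Density altitude − pressure altitude = 4500 − 3000 = +1500 ft.
At 120 ft/°C that is an ISA deviation of 1500/120 = +12.5°C.
ISA temperature at 3000 ft = 15 − 2 × (3000/1000) = 9°C.
OAT = ISA + deviation = 9 + (+12.5) = 21.5°C.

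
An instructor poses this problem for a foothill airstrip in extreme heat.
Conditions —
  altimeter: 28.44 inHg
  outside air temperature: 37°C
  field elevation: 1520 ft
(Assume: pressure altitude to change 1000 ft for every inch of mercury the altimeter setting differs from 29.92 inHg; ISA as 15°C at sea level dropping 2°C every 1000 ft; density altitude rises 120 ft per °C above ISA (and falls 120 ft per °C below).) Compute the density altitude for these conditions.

Pressure altitude = 1520 + (29.92 − 28.44) × 1000 = 1520 + (+1480) = 3000 ft.
ISA temperature at 3000 ft = 15 − 2 × (3000/1000) = 9°C.
ISA deviation = 37 − 9 = +28°C.
Density altitude = 3000 + 120 × (28) = 6360 ft.

6360 ft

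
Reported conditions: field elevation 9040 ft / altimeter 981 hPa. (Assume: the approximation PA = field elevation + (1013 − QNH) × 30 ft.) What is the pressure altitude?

Pressure correction = (1013 − 981) × 30 = +960 ft.
Pressure altitude = 9040 + (+960) = 10000 ft.

10000 ft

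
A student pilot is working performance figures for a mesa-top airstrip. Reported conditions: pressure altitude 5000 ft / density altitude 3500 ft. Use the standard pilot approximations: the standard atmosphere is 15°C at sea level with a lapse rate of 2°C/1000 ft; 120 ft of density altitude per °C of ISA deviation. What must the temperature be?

-7.5°C

Density altitude − pressure altitude = 3500 − 5000 = -1500 ft.
At 120 ft/°C that is an ISA deviation of -1500/120 = -12.5°C.
ISA temperature at 5000 ft = 15 − 2 × (5000/1000) = 5°C.
OAT = ISA + deviation = 5 + (-12.5) = -7.5°C.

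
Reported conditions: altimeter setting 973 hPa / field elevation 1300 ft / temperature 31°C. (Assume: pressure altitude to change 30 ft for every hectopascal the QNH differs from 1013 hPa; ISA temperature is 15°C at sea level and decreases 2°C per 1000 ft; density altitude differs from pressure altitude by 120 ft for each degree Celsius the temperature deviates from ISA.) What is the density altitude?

5020 ft

Pressure altitude = 1300 + (1013 − 973) × 30 = 1300 + (+1200) = 2500 ft.
ISA temperature at 2500 ft = 15 − 2 × (2500/1000) = 10°C.
ISA deviation = 31 − 10 = +21°C.
Density altitude = 2500 + 120 × (21) = 5020 ft.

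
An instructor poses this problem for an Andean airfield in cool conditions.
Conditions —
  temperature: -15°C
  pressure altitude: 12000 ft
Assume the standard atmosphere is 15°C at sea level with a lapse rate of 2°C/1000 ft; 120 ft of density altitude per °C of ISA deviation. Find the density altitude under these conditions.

ISA temperature at 12000 ft = 15 − 2 × (12000/1000) = -9°C.
ISA deviation = -15 − (-9) = -6°C.
Density altitude = 12000 + 120 × (-6) = 12000 + (-720) = 11280 ft.

11280 ft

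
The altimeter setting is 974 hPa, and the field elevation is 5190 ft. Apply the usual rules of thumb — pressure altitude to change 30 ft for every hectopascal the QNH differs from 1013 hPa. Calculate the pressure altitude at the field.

6360 ft

Pressure correction = (1013 − 974) × 30 = +1170 ft.
Pressure altitude = 5190 + (+1170) = 6360 ft.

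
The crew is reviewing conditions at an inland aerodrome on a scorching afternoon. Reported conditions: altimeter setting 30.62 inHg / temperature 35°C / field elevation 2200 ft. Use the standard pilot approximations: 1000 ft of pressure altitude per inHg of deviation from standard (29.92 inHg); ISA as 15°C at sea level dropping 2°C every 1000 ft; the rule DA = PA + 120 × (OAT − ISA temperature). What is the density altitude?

Pressure altitude = 2200 + (29.92 − 30.62) × 1000 = 2200 + (-700) = 1500 ft.
ISA temperature at 1500 ft = 15 − 2 × (1500/1000) = 12°C.
ISA deviation = 35 − 12 = +23°C.
Density altitude = 1500 + 120 × (23) = 4260 ft.

4260 ft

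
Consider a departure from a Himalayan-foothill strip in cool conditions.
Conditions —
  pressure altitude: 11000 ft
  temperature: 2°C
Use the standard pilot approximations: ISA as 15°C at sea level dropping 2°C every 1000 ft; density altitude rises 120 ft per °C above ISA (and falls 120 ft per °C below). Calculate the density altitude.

ISA temperature at 11000 ft = 15 − 2 × (11000/1000) = -7°C.
ISA deviation = 2 − (-7) = +9°C.
Density altitude = 11000 + 120 × (9) = 11000 + (+1080) = 12080 ft.

12080 ft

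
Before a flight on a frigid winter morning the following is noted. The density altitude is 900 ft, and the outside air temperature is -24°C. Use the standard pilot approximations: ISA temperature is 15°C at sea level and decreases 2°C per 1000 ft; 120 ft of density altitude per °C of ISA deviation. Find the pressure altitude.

4500 ft

DA = PA + 120 × (OAT − (15 − 2·PA/1000)) = PA + 120·OAT − 1800 + 0.24·PA = 1.24·PA + 120·OAT − 1800.
So 1.24·PA = 900 − 120 × (-24) + 1800 = 5580.
PA = 5580 / 1.24 = 4500 ft.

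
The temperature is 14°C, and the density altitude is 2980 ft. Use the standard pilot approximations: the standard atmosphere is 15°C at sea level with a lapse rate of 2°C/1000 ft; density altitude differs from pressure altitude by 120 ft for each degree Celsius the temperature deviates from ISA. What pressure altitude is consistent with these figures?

2500 ft

DA = PA + 120 × (OAT − (15 − 2·PA/1000)) = PA + 120·OAT − 1800 + 0.24·PA = 1.24·PA + 120·OAT − 1800.
So 1.24·PA = 2980 − 120 × 14 + 1800 = 3100.
PA = 3100 / 1.24 = 2500 ft.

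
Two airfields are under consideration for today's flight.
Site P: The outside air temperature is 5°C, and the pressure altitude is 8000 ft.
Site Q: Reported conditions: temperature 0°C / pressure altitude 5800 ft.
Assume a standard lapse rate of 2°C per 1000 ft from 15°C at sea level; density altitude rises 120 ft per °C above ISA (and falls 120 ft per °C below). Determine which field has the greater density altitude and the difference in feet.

Site P: ISA temp = -1°C, deviation +6°C, DA = 8000 + 120 × 6 = 8720 ft.
Site Q: ISA temp = 3.4°C, deviation -3.4°C, DA = 5800 + 120 × (-3.4) = 5392 ft.
Site P is higher by 8720 − 5392 = 3328 ft.

Site P by 3328 ft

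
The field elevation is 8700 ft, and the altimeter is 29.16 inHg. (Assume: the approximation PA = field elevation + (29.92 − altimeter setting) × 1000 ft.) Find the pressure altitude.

Pressure correction = (29.92 − 29.16) × 1000 = +760 ft.
Pressure altitude = 8700 + (+760) = 9460 ft.

9460 ft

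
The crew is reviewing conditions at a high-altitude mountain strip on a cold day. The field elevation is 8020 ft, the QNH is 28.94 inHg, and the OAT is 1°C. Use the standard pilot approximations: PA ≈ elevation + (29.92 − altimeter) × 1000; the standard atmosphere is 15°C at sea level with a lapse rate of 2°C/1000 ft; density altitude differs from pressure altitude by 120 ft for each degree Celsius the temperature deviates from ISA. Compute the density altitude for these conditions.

9480 ft

Pressure altitude = 8020 + (29.92 − 28.94) × 1000 = 8020 + (+980) = 9000 ft.
ISA temperature at 9000 ft = 15 − 2 × (9000/1000) = -3°C.
ISA deviation = 1 − (-3) = +4°C.
Density altitude = 9000 + 120 × (4) = 9480 ft.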